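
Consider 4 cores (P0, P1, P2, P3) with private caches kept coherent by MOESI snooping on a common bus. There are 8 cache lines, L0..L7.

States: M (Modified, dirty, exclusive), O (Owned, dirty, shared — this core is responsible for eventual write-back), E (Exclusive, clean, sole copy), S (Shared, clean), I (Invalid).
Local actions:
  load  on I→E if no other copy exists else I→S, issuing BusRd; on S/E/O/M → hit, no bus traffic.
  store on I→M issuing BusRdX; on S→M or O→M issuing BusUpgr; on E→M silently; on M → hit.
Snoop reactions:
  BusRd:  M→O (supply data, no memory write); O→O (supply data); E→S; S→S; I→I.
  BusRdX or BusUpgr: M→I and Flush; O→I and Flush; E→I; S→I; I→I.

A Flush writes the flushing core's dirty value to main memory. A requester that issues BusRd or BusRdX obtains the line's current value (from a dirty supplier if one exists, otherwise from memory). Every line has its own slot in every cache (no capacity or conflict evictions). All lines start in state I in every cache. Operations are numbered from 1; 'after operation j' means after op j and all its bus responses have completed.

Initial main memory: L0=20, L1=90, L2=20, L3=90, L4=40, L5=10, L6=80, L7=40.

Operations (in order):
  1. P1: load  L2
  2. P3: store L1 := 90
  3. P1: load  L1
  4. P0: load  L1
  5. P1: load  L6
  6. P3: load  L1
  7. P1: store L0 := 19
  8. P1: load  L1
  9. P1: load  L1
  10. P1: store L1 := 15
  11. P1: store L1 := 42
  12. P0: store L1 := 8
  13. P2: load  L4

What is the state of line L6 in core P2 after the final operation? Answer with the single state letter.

state = I

[1] P1: load  L2 | P0:I, P1:E(20), P2:I, P3:I | bus: BusRd
[2] P3: store L1 := 90 | P0:I, P1:I, P2:I, P3:M(90) | bus: BusRdX
[3] P1: load  L1 | P0:I, P1:S(90), P2:I, P3:O(90) | bus: BusRd
[4] P0: load  L1 | P0:S(90), P1:S(90), P2:I, P3:O(90) | bus: BusRd
[5] P1: load  L6 | P0:I, P1:E(80), P2:I, P3:I | bus: BusRd
[6] P3: load  L1 | P0:S(90), P1:S(90), P2:I, P3:O(90) | bus: none
[7] P1: store L0 := 19 | P0:I, P1:M(19), P2:I, P3:I | bus: BusRdX
[8] P1: load  L1 | P0:S(90), P1:S(90), P2:I, P3:O(90) | bus: none
[9] P1: load  L1 | P0:S(90), P1:S(90), P2:I, P3:O(90) | bus: none
[10] P1: store L1 := 15 | P0:I, P1:M(15), P2:I, P3:I | bus: BusUpgr,Flush
[11] P1: store L1 := 42 | P0:I, P1:M(42), P2:I, P3:I | bus: none
[12] P0: store L1 := 8 | P0:M(8), P1:I, P2:I, P3:I | bus: BusRdX,Flush
[13] P2: load  L4 | P0:I, P1:I, P2:E(40), P3:I | bus: BusRd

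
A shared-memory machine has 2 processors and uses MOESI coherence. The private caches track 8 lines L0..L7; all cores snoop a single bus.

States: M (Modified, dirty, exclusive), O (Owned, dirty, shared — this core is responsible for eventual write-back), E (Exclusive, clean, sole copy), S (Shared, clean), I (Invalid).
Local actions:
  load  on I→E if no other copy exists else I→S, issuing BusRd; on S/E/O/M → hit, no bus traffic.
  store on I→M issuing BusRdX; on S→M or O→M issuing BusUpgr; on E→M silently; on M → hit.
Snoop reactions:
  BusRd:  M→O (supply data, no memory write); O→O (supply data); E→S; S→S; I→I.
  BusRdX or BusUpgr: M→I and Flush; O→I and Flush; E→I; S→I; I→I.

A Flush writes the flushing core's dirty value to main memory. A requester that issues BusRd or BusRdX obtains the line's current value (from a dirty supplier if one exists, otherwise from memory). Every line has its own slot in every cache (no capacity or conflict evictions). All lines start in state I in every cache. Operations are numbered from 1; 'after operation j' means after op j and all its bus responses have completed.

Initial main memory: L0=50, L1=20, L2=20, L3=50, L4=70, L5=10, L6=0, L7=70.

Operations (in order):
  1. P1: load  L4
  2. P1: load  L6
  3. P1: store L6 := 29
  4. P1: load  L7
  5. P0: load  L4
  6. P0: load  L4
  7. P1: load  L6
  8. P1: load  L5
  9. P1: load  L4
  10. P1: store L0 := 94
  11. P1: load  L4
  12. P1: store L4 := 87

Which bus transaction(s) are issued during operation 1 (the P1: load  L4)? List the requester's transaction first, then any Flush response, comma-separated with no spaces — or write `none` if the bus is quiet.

bus = BusRd

[1] P1: load  L4 | P0:I, P1:E(70) | bus: BusRd
[2] P1: load  L6 | P0:I, P1:E(0) | bus: BusRd
[3] P1: store L6 := 29 | P0:I, P1:M(29) | bus: none
[4] P1: load  L7 | P0:I, P1:E(70) | bus: BusRd
[5] P0: load  L4 | P0:S(70), P1:S(70) | bus: BusRd
[6] P0: load  L4 | P0:S(70), P1:S(70) | bus: none
[7] P1: load  L6 | P0:I, P1:M(29) | bus: none
[8] P1: load  L5 | P0:I, P1:E(10) | bus: BusRd
[9] P1: load  L4 | P0:S(70), P1:S(70) | bus: none
[10] P1: store L0 := 94 | P0:I, P1:M(94) | bus: BusRdX
[11] P1: load  L4 | P0:S(70), P1:S(70) | bus: none
[12] P1: store L4 := 87 | P0:I, P1:M(87) | bus: BusUpgr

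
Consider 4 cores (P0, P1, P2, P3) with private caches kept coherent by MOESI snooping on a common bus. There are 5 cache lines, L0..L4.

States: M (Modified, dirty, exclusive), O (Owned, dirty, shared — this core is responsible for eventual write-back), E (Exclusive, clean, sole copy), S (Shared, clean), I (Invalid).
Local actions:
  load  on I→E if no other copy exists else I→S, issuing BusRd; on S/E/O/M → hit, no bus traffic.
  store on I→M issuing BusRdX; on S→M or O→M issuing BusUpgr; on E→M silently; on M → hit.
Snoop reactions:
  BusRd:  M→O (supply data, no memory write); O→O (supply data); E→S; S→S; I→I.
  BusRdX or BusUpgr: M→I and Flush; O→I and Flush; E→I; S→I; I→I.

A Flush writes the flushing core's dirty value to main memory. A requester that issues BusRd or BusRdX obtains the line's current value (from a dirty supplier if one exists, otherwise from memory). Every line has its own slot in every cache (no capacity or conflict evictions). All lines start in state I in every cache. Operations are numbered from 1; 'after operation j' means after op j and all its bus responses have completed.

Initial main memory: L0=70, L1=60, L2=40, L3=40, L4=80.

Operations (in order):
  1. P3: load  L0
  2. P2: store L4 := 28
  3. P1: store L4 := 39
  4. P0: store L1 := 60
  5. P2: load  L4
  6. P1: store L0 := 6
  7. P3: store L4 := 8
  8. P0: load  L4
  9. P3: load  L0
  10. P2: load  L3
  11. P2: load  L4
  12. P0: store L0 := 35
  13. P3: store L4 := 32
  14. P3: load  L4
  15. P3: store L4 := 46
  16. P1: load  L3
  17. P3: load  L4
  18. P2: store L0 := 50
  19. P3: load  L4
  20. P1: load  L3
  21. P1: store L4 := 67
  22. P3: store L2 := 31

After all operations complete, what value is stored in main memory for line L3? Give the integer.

memory[L3] = 40

step 1: P3: load  L0  ⟶  IIIE  (L0)  txn=BusRd  M[L0]=70
step 2: P2: store L4 := 28  ⟶  IIMI  (L4)  txn=BusRdX  M[L4]=80
step 3: P1: store L4 := 39  ⟶  IMII  (L4)  txn=BusRdX+Flush  M[L4]=28
step 4: P0: store L1 := 60  ⟶  MIII  (L1)  txn=BusRdX  M[L1]=60
step 5: P2: load  L4  ⟶  IOSI  (L4)  txn=BusRd  M[L4]=28
step 6: P1: store L0 := 6  ⟶  IMII  (L0)  txn=BusRdX  M[L0]=70
step 7: P3: store L4 := 8  ⟶  IIIM  (L4)  txn=BusRdX+Flush  M[L4]=39
step 8: P0: load  L4  ⟶  SIIO  (L4)  txn=BusRd  M[L4]=39
step 9: P3: load  L0  ⟶  IOIS  (L0)  txn=BusRd  M[L0]=70
step 10: P2: load  L3  ⟶  IIEI  (L3)  txn=BusRd  M[L3]=40
step 11: P2: load  L4  ⟶  SISO  (L4)  txn=BusRd  M[L4]=39
step 12: P0: store L0 := 35  ⟶  MIII  (L0)  txn=BusRdX+Flush  M[L0]=6
step 13: P3: store L4 := 32  ⟶  IIIM  (L4)  txn=BusUpgr  M[L4]=39
step 14: P3: load  L4  ⟶  IIIM  (L4)  txn=∅  M[L4]=39
step 15: P3: store L4 := 46  ⟶  IIIM  (L4)  txn=∅  M[L4]=39
step 16: P1: load  L3  ⟶  ISSI  (L3)  txn=BusRd  M[L3]=40
step 17: P3: load  L4  ⟶  IIIM  (L4)  txn=∅  M[L4]=39
step 18: P2: store L0 := 50  ⟶  IIMI  (L0)  txn=BusRdX+Flush  M[L0]=35
step 19: P3: load  L4  ⟶  IIIM  (L4)  txn=∅  M[L4]=39
step 20: P1: load  L3  ⟶  ISSI  (L3)  txn=∅  M[L3]=40
step 21: P1: store L4 := 67  ⟶  IMII  (L4)  txn=BusRdX+Flush  M[L4]=46
step 22: P3: store L2 := 31  ⟶  IIIM  (L2)  txn=BusRdX  M[L2]=40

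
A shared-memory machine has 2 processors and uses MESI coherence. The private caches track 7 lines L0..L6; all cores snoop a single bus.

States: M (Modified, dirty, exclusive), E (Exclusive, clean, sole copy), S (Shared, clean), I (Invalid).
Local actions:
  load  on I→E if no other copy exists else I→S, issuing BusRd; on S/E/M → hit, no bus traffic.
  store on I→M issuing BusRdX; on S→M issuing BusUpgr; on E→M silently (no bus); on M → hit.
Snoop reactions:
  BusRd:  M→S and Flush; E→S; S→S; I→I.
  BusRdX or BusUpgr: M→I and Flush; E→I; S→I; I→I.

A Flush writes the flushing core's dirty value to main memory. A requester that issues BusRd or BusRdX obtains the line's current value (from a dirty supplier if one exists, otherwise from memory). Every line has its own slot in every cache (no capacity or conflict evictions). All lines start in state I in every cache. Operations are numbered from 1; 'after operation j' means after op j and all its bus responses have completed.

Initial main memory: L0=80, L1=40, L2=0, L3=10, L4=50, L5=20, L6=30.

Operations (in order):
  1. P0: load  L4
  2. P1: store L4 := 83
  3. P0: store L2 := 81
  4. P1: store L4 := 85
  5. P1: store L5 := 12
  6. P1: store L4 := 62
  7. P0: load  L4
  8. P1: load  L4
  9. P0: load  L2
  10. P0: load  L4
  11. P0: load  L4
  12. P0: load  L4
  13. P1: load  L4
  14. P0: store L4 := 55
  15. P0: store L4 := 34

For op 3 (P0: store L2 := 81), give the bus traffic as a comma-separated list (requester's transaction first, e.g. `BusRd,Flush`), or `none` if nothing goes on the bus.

bus = BusRdX

[1] P0: load  L4 | P0:E(50), P1:I | bus: BusRd
[2] P1: store L4 := 83 | P0:I, P1:M(83) | bus: BusRdX
[3] P0: store L2 := 81 | P0:M(81), P1:I | bus: BusRdX
[4] P1: store L4 := 85 | P0:I, P1:M(85) | bus: none
[5] P1: store L5 := 12 | P0:I, P1:M(12) | bus: BusRdX
[6] P1: store L4 := 62 | P0:I, P1:M(62) | bus: none
[7] P0: load  L4 | P0:S(62), P1:S(62) | bus: BusRd,Flush
[8] P1: load  L4 | P0:S(62), P1:S(62) | bus: none
[9] P0: load  L2 | P0:M(81), P1:I | bus: none
[10] P0: load  L4 | P0:S(62), P1:S(62) | bus: none
[11] P0: load  L4 | P0:S(62), P1:S(62) | bus: none
[12] P0: load  L4 | P0:S(62), P1:S(62) | bus: none
[13] P1: load  L4 | P0:S(62), P1:S(62) | bus: none
[14] P0: store L4 := 55 | P0:M(55), P1:I | bus: BusUpgr
[15] P0: store L4 := 34 | P0:M(34), P1:I | bus: none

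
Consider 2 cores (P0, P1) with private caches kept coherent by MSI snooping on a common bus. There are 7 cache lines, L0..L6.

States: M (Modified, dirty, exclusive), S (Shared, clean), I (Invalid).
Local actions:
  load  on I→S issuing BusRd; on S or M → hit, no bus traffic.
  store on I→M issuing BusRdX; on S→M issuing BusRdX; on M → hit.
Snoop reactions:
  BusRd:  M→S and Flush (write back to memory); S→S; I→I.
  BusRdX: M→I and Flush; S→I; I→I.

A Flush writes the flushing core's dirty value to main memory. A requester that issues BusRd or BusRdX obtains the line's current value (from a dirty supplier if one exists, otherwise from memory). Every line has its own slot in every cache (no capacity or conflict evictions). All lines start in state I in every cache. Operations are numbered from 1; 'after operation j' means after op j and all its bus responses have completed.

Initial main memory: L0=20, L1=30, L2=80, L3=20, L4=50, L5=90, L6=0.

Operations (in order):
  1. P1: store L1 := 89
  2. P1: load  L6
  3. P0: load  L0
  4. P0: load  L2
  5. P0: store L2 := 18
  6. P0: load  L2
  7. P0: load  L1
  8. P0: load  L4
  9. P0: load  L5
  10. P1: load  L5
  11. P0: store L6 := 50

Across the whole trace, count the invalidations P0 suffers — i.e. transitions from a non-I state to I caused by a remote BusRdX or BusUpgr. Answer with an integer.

step 1: P1: store L1 := 89  ⟶  IM  (L1)  txn=BusRdX  M[L1]=30
step 2: P1: load  L6  ⟶  IS  (L6)  txn=BusRd  M[L6]=0
step 3: P0: load  L0  ⟶  SI  (L0)  txn=BusRd  M[L0]=20
step 4: P0: load  L2  ⟶  SI  (L2)  txn=BusRd  M[L2]=80
step 5: P0: store L2 := 18  ⟶  MI  (L2)  txn=BusRdX  M[L2]=80
step 6: P0: load  L2  ⟶  MI  (L2)  txn=∅  M[L2]=80
step 7: P0: load  L1  ⟶  SS  (L1)  txn=BusRd+Flush  M[L1]=89
step 8: P0: load  L4  ⟶  SI  (L4)  txn=BusRd  M[L4]=50
step 9: P0: load  L5  ⟶  SI  (L5)  txn=BusRd  M[L5]=90
step 10: P1: load  L5  ⟶  SS  (L5)  txn=BusRd  M[L5]=90
step 11: P0: store L6 := 50  ⟶  MI  (L6)  txn=BusRdX  M[L6]=0

invalidations = 0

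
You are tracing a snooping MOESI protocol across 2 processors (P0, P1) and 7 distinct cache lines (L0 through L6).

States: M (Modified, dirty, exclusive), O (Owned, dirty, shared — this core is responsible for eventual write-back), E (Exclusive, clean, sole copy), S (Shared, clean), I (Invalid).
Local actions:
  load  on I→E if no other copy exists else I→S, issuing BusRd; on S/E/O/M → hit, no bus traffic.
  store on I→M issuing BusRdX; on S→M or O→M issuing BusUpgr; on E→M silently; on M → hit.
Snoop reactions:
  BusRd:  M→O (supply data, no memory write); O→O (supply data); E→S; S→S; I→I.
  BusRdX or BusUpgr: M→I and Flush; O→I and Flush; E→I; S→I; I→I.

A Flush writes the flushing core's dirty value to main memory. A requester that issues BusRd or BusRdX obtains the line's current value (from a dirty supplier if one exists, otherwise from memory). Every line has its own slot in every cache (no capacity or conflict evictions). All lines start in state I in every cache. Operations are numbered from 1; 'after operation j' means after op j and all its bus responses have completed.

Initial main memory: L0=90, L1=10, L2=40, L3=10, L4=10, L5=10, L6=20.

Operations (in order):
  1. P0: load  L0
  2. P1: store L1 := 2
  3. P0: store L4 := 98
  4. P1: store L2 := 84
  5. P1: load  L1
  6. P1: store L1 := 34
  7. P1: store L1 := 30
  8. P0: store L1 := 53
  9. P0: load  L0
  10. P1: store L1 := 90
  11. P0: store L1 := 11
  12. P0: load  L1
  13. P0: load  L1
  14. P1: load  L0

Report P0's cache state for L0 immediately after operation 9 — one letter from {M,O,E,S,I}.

1. P0: load  L0  bus=[BusRd]  L0: P0=E P1=I  mem[L0]=90
2. P1: store L1 := 2  bus=[BusRdX]  L1: P0=I P1=M  mem[L1]=10
3. P0: store L4 := 98  bus=[BusRdX]  L4: P0=M P1=I  mem[L4]=10
4. P1: store L2 := 84  bus=[BusRdX]  L2: P0=I P1=M  mem[L2]=40
5. P1: load  L1  bus=[-]  L1: P0=I P1=M  mem[L1]=10
6. P1: store L1 := 34  bus=[-]  L1: P0=I P1=M  mem[L1]=10
7. P1: store L1 := 30  bus=[-]  L1: P0=I P1=M  mem[L1]=10
8. P0: store L1 := 53  bus=[BusRdX,Flush]  L1: P0=M P1=I  mem[L1]=30
9. P0: load  L0  bus=[-]  L0: P0=E P1=I  mem[L0]=90
10. P1: store L1 := 90  bus=[BusRdX,Flush]  L1: P0=I P1=M  mem[L1]=53
11. P0: store L1 := 11  bus=[BusRdX,Flush]  L1: P0=M P1=I  mem[L1]=90
12. P0: load  L1  bus=[-]  L1: P0=M P1=I  mem[L1]=90
13. P0: load  L1  bus=[-]  L1: P0=M P1=I  mem[L1]=90
14. P1: load  L0  bus=[BusRd]  L0: P0=S P1=S  mem[L0]=90

state = E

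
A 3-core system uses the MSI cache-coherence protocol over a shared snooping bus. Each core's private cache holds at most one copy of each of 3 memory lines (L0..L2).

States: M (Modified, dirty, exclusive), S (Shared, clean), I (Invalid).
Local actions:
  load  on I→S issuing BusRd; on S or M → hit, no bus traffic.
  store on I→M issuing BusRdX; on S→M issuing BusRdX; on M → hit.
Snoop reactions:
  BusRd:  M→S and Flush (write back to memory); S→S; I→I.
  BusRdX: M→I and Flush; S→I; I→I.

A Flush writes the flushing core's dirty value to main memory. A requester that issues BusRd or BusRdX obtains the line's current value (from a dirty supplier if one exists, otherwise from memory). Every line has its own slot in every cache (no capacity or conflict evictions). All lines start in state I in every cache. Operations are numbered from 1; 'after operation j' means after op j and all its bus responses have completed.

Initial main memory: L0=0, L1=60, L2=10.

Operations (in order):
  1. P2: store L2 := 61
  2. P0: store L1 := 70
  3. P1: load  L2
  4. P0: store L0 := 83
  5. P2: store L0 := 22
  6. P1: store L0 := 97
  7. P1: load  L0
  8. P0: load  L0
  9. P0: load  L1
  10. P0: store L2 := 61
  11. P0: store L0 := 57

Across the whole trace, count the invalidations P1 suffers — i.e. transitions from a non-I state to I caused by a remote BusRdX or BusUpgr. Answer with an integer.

[1] P2: store L2 := 61 | P0:I, P1:I, P2:M(61) | bus: BusRdX
[2] P0: store L1 := 70 | P0:M(70), P1:I, P2:I | bus: BusRdX
[3] P1: load  L2 | P0:I, P1:S(61), P2:S(61) | bus: BusRd,Flush
[4] P0: store L0 := 83 | P0:M(83), P1:I, P2:I | bus: BusRdX
[5] P2: store L0 := 22 | P0:I, P1:I, P2:M(22) | bus: BusRdX,Flush
[6] P1: store L0 := 97 | P0:I, P1:M(97), P2:I | bus: BusRdX,Flush
[7] P1: load  L0 | P0:I, P1:M(97), P2:I | bus: none
[8] P0: load  L0 | P0:S(97), P1:S(97), P2:I | bus: BusRd,Flush
[9] P0: load  L1 | P0:M(70), P1:I, P2:I | bus: none
[10] P0: store L2 := 61 | P0:M(61), P1:I, P2:I | bus: BusRdX
[11] P0: store L0 := 57 | P0:M(57), P1:I, P2:I | bus: BusRdX

invalidations = 2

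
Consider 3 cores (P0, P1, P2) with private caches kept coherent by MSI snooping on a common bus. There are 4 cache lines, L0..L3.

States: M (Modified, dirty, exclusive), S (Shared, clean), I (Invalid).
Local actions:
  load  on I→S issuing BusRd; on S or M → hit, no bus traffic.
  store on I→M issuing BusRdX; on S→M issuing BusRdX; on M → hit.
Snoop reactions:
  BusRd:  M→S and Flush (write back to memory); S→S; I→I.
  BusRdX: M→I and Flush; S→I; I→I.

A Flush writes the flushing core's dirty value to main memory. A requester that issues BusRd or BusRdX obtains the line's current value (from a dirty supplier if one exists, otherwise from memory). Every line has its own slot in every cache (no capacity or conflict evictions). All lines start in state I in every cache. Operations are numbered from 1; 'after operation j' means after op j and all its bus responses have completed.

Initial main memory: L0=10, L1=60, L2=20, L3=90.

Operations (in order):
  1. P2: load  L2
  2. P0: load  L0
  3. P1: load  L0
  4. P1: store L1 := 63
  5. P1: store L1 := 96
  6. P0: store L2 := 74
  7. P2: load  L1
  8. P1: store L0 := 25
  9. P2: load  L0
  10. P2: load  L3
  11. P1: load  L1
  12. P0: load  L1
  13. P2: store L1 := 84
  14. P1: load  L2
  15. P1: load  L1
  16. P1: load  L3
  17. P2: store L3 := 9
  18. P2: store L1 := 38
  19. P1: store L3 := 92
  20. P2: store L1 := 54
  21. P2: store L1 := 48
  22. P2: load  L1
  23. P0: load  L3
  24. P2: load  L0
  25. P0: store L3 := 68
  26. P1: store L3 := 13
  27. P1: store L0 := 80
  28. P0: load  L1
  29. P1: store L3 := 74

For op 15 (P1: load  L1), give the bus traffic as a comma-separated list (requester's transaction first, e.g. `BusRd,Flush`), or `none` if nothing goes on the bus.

1. P2: load  L2  bus=[BusRd]  L2: P0=I P1=I P2=S  mem[L2]=20
2. P0: load  L0  bus=[BusRd]  L0: P0=S P1=I P2=I  mem[L0]=10
3. P1: load  L0  bus=[BusRd]  L0: P0=S P1=S P2=I  mem[L0]=10
4. P1: store L1 := 63  bus=[BusRdX]  L1: P0=I P1=M P2=I  mem[L1]=60
5. P1: store L1 := 96  bus=[-]  L1: P0=I P1=M P2=I  mem[L1]=60
6. P0: store L2 := 74  bus=[BusRdX]  L2: P0=M P1=I P2=I  mem[L2]=20
7. P2: load  L1  bus=[BusRd,Flush]  L1: P0=I P1=S P2=S  mem[L1]=96
8. P1: store L0 := 25  bus=[BusRdX]  L0: P0=I P1=M P2=I  mem[L0]=10
9. P2: load  L0  bus=[BusRd,Flush]  L0: P0=I P1=S P2=S  mem[L0]=25
10. P2: load  L3  bus=[BusRd]  L3: P0=I P1=I P2=S  mem[L3]=90
11. P1: load  L1  bus=[-]  L1: P0=I P1=S P2=S  mem[L1]=96
12. P0: load  L1  bus=[BusRd]  L1: P0=S P1=S P2=S  mem[L1]=96
13. P2: store L1 := 84  bus=[BusRdX]  L1: P0=I P1=I P2=M  mem[L1]=96
14. P1: load  L2  bus=[BusRd,Flush]  L2: P0=S P1=S P2=I  mem[L2]=74
15. P1: load  L1  bus=[BusRd,Flush]  L1: P0=I P1=S P2=S  mem[L1]=84
16. P1: load  L3  bus=[BusRd]  L3: P0=I P1=S P2=S  mem[L3]=90
17. P2: store L3 := 9  bus=[BusRdX]  L3: P0=I P1=I P2=M  mem[L3]=90
18. P2: store L1 := 38  bus=[BusRdX]  L1: P0=I P1=I P2=M  mem[L1]=84
19. P1: store L3 := 92  bus=[BusRdX,Flush]  L3: P0=I P1=M P2=I  mem[L3]=9
20. P2: store L1 := 54  bus=[-]  L1: P0=I P1=I P2=M  mem[L1]=84
21. P2: store L1 := 48  bus=[-]  L1: P0=I P1=I P2=M  mem[L1]=84
22. P2: load  L1  bus=[-]  L1: P0=I P1=I P2=M  mem[L1]=84
23. P0: load  L3  bus=[BusRd,Flush]  L3: P0=S P1=S P2=I  mem[L3]=92
24. P2: load  L0  bus=[-]  L0: P0=I P1=S P2=S  mem[L0]=25
25. P0: store L3 := 68  bus=[BusRdX]  L3: P0=M P1=I P2=I  mem[L3]=92
26. P1: store L3 := 13  bus=[BusRdX,Flush]  L3: P0=I P1=M P2=I  mem[L3]=68
27. P1: store L0 := 80  bus=[BusRdX]  L0: P0=I P1=M P2=I  mem[L0]=25
28. P0: load  L1  bus=[BusRd,Flush]  L1: P0=S P1=I P2=S  mem[L1]=48
29. P1: store L3 := 74  bus=[-]  L3: P0=I P1=M P2=I  mem[L3]=68

bus = BusRd,Flush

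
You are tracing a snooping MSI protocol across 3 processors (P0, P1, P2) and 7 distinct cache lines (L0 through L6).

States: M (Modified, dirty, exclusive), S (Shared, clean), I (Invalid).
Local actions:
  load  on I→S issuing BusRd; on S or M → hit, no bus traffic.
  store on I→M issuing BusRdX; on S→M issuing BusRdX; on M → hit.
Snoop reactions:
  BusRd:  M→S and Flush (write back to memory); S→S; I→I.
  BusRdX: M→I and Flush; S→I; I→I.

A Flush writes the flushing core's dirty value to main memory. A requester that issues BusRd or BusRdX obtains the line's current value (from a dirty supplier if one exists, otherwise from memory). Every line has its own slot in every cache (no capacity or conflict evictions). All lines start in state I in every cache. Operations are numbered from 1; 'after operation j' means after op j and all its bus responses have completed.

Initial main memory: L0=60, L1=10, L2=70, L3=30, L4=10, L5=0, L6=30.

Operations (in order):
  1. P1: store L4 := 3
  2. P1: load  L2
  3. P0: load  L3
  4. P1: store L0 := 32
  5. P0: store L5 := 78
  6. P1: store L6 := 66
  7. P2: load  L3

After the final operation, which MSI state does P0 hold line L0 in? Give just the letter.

  op1 P1: store L4 := 3 → I/M/I on L4; bus BusRdX; mem=10
  op2 P1: load  L2 → I/S/I on L2; bus BusRd; mem=70
  op3 P0: load  L3 → S/I/I on L3; bus BusRd; mem=30
  op4 P1: store L0 := 32 → I/M/I on L0; bus BusRdX; mem=60
  op5 P0: store L5 := 78 → M/I/I on L5; bus BusRdX; mem=0
  op6 P1: store L6 := 66 → I/M/I on L6; bus BusRdX; mem=30
  op7 P2: load  L3 → S/I/S on L3; bus BusRd; mem=30

state = I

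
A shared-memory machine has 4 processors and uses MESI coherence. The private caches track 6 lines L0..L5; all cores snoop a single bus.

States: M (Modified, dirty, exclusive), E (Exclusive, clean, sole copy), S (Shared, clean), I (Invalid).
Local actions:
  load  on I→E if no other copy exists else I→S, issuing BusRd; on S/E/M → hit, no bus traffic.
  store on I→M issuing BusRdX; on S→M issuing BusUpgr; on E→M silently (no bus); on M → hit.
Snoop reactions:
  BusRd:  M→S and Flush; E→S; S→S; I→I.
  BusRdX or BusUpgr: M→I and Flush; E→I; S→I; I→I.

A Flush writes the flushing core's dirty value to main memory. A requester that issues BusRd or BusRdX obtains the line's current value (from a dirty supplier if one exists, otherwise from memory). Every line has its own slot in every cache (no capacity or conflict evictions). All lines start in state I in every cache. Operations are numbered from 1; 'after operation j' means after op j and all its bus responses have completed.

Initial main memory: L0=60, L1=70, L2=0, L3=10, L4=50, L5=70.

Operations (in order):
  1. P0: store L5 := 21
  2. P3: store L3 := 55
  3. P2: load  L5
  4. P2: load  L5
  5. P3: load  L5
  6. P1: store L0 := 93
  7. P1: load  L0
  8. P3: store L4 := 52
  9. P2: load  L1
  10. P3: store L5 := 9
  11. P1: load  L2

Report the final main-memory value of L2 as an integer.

memory[L2] = 0

1. P0: store L5 := 21  bus=[BusRdX]  L5: P0=M P1=I P2=I P3=I  mem[L5]=70
2. P3: store L3 := 55  bus=[BusRdX]  L3: P0=I P1=I P2=I P3=M  mem[L3]=10
3. P2: load  L5  bus=[BusRd,Flush]  L5: P0=S P1=I P2=S P3=I  mem[L5]=21
4. P2: load  L5  bus=[-]  L5: P0=S P1=I P2=S P3=I  mem[L5]=21
5. P3: load  L5  bus=[BusRd]  L5: P0=S P1=I P2=S P3=S  mem[L5]=21
6. P1: store L0 := 93  bus=[BusRdX]  L0: P0=I P1=M P2=I P3=I  mem[L0]=60
7. P1: load  L0  bus=[-]  L0: P0=I P1=M P2=I P3=I  mem[L0]=60
8. P3: store L4 := 52  bus=[BusRdX]  L4: P0=I P1=I P2=I P3=M  mem[L4]=50
9. P2: load  L1  bus=[BusRd]  L1: P0=I P1=I P2=E P3=I  mem[L1]=70
10. P3: store L5 := 9  bus=[BusUpgr]  L5: P0=I P1=I P2=I P3=M  mem[L5]=21
11. P1: load  L2  bus=[BusRd]  L2: P0=I P1=E P2=I P3=I  mem[L2]=0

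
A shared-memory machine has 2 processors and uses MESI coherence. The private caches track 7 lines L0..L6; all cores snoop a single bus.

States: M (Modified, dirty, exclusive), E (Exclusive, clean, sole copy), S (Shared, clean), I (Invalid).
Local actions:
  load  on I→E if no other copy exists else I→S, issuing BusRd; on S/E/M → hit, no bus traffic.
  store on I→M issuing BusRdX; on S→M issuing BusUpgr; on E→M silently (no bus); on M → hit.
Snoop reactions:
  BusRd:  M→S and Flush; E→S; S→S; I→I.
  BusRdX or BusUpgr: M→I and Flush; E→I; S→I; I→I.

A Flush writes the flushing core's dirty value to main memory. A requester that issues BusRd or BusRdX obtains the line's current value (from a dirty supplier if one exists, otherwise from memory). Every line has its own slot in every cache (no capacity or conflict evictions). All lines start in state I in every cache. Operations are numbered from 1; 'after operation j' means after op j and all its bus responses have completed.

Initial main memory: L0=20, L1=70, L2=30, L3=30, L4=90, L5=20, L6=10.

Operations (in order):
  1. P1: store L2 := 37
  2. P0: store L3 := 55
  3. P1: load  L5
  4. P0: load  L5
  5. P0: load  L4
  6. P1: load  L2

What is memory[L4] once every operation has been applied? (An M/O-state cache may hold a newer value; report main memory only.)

1. P1: store L2 := 37  bus=[BusRdX]  L2: P0=I P1=M  mem[L2]=30
2. P0: store L3 := 55  bus=[BusRdX]  L3: P0=M P1=I  mem[L3]=30
3. P1: load  L5  bus=[BusRd]  L5: P0=I P1=E  mem[L5]=20
4. P0: load  L5  bus=[BusRd]  L5: P0=S P1=S  mem[L5]=20
5. P0: load  L4  bus=[BusRd]  L4: P0=E P1=I  mem[L4]=90
6. P1: load  L2  bus=[-]  L2: P0=I P1=M  mem[L2]=30

memory[L4] = 90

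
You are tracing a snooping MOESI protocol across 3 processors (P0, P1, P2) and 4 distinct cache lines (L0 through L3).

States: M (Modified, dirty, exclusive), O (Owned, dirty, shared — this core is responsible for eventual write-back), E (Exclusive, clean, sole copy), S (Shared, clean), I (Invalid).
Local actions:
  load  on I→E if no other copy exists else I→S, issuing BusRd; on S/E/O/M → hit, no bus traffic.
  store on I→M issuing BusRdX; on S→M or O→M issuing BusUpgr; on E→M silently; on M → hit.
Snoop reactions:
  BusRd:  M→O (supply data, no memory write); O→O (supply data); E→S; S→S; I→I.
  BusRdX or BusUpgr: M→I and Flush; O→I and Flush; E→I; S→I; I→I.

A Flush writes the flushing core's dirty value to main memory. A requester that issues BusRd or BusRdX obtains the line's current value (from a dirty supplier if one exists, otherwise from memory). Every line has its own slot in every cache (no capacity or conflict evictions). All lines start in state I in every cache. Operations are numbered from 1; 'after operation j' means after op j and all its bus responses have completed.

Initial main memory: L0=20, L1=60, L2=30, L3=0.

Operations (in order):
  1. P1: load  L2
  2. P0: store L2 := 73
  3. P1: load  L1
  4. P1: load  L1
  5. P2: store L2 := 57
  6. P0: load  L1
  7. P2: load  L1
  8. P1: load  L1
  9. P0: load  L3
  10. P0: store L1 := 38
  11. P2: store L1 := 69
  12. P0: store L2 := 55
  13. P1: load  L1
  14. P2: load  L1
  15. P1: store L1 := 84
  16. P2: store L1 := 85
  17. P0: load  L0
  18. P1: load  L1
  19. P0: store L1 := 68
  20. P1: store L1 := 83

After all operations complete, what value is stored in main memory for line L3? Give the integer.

  op1 P1: load  L2 → I/E/I on L2; bus BusRd; mem=30
  op2 P0: store L2 := 73 → M/I/I on L2; bus BusRdX; mem=30
  op3 P1: load  L1 → I/E/I on L1; bus BusRd; mem=60
  op4 P1: load  L1 → I/E/I on L1; bus (none); mem=60
  op5 P2: store L2 := 57 → I/I/M on L2; bus BusRdX Flush; mem=73
  op6 P0: load  L1 → S/S/I on L1; bus BusRd; mem=60
  op7 P2: load  L1 → S/S/S on L1; bus BusRd; mem=60
  op8 P1: load  L1 → S/S/S on L1; bus (none); mem=60
  op9 P0: load  L3 → E/I/I on L3; bus BusRd; mem=0
  op10 P0: store L1 := 38 → M/I/I on L1; bus BusUpgr; mem=60
  op11 P2: store L1 := 69 → I/I/M on L1; bus BusRdX Flush; mem=38
  op12 P0: store L2 := 55 → M/I/I on L2; bus BusRdX Flush; mem=57
  op13 P1: load  L1 → I/S/O on L1; bus BusRd; mem=38
  op14 P2: load  L1 → I/S/O on L1; bus (none); mem=38
  op15 P1: store L1 := 84 → I/M/I on L1; bus BusUpgr Flush; mem=69
  op16 P2: store L1 := 85 → I/I/M on L1; bus BusRdX Flush; mem=84
  op17 P0: load  L0 → E/I/I on L0; bus BusRd; mem=20
  op18 P1: load  L1 → I/S/O on L1; bus BusRd; mem=84
  op19 P0: store L1 := 68 → M/I/I on L1; bus BusRdX Flush; mem=85
  op20 P1: store L1 := 83 → I/M/I on L1; bus BusRdX Flush; mem=68

memory[L3] = 0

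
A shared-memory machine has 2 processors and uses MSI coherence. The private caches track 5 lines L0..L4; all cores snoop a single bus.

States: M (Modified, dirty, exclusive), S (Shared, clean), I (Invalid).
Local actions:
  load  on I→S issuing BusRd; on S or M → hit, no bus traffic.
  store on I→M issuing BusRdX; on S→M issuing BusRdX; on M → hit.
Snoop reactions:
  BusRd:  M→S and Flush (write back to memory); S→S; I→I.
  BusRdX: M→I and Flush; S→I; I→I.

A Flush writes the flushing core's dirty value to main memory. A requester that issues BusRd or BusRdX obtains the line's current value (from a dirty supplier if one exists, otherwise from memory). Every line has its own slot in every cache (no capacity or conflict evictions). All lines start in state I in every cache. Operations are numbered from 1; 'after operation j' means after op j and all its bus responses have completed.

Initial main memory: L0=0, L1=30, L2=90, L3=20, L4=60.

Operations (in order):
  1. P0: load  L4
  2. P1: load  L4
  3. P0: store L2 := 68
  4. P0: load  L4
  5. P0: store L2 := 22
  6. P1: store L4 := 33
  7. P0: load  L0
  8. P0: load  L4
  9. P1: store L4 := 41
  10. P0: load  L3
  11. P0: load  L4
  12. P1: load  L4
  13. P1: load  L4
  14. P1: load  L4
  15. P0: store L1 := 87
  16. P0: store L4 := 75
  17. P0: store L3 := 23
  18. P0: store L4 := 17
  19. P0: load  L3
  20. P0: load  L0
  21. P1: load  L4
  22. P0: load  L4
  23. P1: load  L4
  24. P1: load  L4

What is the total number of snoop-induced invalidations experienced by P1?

[1] P0: load  L4 | P0:S(60), P1:I | bus: BusRd
[2] P1: load  L4 | P0:S(60), P1:S(60) | bus: BusRd
[3] P0: store L2 := 68 | P0:M(68), P1:I | bus: BusRdX
[4] P0: load  L4 | P0:S(60), P1:S(60) | bus: none
[5] P0: store L2 := 22 | P0:M(22), P1:I | bus: none
[6] P1: store L4 := 33 | P0:I, P1:M(33) | bus: BusRdX
[7] P0: load  L0 | P0:S(0), P1:I | bus: BusRd
[8] P0: load  L4 | P0:S(33), P1:S(33) | bus: BusRd,Flush
[9] P1: store L4 := 41 | P0:I, P1:M(41) | bus: BusRdX
[10] P0: load  L3 | P0:S(20), P1:I | bus: BusRd
[11] P0: load  L4 | P0:S(41), P1:S(41) | bus: BusRd,Flush
[12] P1: load  L4 | P0:S(41), P1:S(41) | bus: none
[13] P1: load  L4 | P0:S(41), P1:S(41) | bus: none
[14] P1: load  L4 | P0:S(41), P1:S(41) | bus: none
[15] P0: store L1 := 87 | P0:M(87), P1:I | bus: BusRdX
[16] P0: store L4 := 75 | P0:M(75), P1:I | bus: BusRdX
[17] P0: store L3 := 23 | P0:M(23), P1:I | bus: BusRdX
[18] P0: store L4 := 17 | P0:M(17), P1:I | bus: none
[19] P0: load  L3 | P0:M(23), P1:I | bus: none
[20] P0: load  L0 | P0:S(0), P1:I | bus: none
[21] P1: load  L4 | P0:S(17), P1:S(17) | bus: BusRd,Flush
[22] P0: load  L4 | P0:S(17), P1:S(17) | bus: none
[23] P1: load  L4 | P0:S(17), P1:S(17) | bus: none
[24] P1: load  L4 | P0:S(17), P1:S(17) | bus: none

invalidations = 1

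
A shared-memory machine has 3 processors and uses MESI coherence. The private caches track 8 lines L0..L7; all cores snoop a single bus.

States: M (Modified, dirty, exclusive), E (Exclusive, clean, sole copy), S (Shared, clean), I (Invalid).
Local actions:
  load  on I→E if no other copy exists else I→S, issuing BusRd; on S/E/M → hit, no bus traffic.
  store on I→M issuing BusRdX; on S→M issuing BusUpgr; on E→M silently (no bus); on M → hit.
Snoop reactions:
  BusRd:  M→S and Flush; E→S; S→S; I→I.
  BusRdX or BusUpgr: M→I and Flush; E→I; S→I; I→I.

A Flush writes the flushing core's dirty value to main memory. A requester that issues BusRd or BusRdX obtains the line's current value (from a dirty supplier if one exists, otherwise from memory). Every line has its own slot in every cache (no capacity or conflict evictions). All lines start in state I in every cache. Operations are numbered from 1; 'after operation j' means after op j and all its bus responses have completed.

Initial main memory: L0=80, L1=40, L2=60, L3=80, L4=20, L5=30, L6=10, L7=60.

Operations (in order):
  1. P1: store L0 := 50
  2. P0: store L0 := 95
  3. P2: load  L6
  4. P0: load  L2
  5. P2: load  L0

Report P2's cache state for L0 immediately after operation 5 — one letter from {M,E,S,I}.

state = S

1. P1: store L0 := 50  bus=[BusRdX]  L0: P0=I P1=M P2=I  mem[L0]=80
2. P0: store L0 := 95  bus=[BusRdX,Flush]  L0: P0=M P1=I P2=I  mem[L0]=50
3. P2: load  L6  bus=[BusRd]  L6: P0=I P1=I P2=E  mem[L6]=10
4. P0: load  L2  bus=[BusRd]  L2: P0=E P1=I P2=I  mem[L2]=60
5. P2: load  L0  bus=[BusRd,Flush]  L0: P0=S P1=I P2=S  mem[L0]=95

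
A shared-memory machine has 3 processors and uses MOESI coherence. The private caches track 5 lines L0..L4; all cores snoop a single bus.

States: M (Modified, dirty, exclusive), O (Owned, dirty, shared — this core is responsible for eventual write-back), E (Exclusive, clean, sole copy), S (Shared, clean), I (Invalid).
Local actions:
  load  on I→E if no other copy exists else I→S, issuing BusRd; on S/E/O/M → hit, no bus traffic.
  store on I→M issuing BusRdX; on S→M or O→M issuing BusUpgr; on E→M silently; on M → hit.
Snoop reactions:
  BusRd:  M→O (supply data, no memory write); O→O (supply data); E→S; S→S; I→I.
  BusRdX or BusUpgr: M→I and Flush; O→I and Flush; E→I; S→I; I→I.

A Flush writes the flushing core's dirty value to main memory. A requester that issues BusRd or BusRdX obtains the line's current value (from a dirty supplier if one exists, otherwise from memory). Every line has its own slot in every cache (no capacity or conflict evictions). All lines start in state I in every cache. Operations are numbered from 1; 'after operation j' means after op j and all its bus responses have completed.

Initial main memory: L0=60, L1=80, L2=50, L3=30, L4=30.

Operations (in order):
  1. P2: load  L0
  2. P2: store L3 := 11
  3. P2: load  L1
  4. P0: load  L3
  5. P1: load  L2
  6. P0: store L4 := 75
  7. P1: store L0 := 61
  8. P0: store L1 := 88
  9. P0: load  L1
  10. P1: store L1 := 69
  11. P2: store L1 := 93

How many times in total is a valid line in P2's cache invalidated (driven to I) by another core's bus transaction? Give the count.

[1] P2: load  L0 | P0:I, P1:I, P2:E(60) | bus: BusRd
[2] P2: store L3 := 11 | P0:I, P1:I, P2:M(11) | bus: BusRdX
[3] P2: load  L1 | P0:I, P1:I, P2:E(80) | bus: BusRd
[4] P0: load  L3 | P0:S(11), P1:I, P2:O(11) | bus: BusRd
[5] P1: load  L2 | P0:I, P1:E(50), P2:I | bus: BusRd
[6] P0: store L4 := 75 | P0:M(75), P1:I, P2:I | bus: BusRdX
[7] P1: store L0 := 61 | P0:I, P1:M(61), P2:I | bus: BusRdX
[8] P0: store L1 := 88 | P0:M(88), P1:I, P2:I | bus: BusRdX
[9] P0: load  L1 | P0:M(88), P1:I, P2:I | bus: none
[10] P1: store L1 := 69 | P0:I, P1:M(69), P2:I | bus: BusRdX,Flush
[11] P2: store L1 := 93 | P0:I, P1:I, P2:M(93) | bus: BusRdX,Flush

invalidations = 2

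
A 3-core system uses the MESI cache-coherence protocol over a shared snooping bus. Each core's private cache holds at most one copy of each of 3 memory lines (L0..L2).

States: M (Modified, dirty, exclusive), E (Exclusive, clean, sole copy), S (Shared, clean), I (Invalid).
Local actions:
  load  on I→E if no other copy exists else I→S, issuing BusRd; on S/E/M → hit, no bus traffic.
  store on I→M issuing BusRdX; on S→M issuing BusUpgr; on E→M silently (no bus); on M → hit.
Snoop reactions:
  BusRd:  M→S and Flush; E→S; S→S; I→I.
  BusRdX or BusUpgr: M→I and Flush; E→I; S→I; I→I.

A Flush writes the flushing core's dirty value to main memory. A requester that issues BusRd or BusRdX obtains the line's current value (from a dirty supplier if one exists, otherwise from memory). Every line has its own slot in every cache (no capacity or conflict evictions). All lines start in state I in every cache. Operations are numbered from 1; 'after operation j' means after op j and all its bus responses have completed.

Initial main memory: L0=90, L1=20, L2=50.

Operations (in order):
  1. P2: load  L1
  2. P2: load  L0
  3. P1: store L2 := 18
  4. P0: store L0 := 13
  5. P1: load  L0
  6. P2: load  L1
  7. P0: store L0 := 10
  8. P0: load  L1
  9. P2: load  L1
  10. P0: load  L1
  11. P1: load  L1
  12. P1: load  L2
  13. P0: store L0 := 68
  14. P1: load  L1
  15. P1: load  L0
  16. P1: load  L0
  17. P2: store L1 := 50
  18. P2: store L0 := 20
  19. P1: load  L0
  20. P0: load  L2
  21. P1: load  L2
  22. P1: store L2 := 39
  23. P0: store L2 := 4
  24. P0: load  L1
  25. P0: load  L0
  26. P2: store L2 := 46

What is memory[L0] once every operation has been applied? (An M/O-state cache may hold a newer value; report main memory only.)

memory[L0] = 20

  op1 P2: load  L1 → I/I/E on L1; bus BusRd; mem=20
  op2 P2: load  L0 → I/I/E on L0; bus BusRd; mem=90
  op3 P1: store L2 := 18 → I/M/I on L2; bus BusRdX; mem=50
  op4 P0: store L0 := 13 → M/I/I on L0; bus BusRdX; mem=90
  op5 P1: load  L0 → S/S/I on L0; bus BusRd Flush; mem=13
  op6 P2: load  L1 → I/I/E on L1; bus (none); mem=20
  op7 P0: store L0 := 10 → M/I/I on L0; bus BusUpgr; mem=13
  op8 P0: load  L1 → S/I/S on L1; bus BusRd; mem=20
  op9 P2: load  L1 → S/I/S on L1; bus (none); mem=20
  op10 P0: load  L1 → S/I/S on L1; bus (none); mem=20
  op11 P1: load  L1 → S/S/S on L1; bus BusRd; mem=20
  op12 P1: load  L2 → I/M/I on L2; bus (none); mem=50
  op13 P0: store L0 := 68 → M/I/I on L0; bus (none); mem=13
  op14 P1: load  L1 → S/S/S on L1; bus (none); mem=20
  op15 P1: load  L0 → S/S/I on L0; bus BusRd Flush; mem=68
  op16 P1: load  L0 → S/S/I on L0; bus (none); mem=68
  op17 P2: store L1 := 50 → I/I/M on L1; bus BusUpgr; mem=20
  op18 P2: store L0 := 20 → I/I/M on L0; bus BusRdX; mem=68
  op19 P1: load  L0 → I/S/S on L0; bus BusRd Flush; mem=20
  op20 P0: load  L2 → S/S/I on L2; bus BusRd Flush; mem=18
  op21 P1: load  L2 → S/S/I on L2; bus (none); mem=18
  op22 P1: store L2 := 39 → I/M/I on L2; bus BusUpgr; mem=18
  op23 P0: store L2 := 4 → M/I/I on L2; bus BusRdX Flush; mem=39
  op24 P0: load  L1 → S/I/S on L1; bus BusRd Flush; mem=50
  op25 P0: load  L0 → S/S/S on L0; bus BusRd; mem=20
  op26 P2: store L2 := 46 → I/I/M on L2; bus BusRdX Flush; mem=4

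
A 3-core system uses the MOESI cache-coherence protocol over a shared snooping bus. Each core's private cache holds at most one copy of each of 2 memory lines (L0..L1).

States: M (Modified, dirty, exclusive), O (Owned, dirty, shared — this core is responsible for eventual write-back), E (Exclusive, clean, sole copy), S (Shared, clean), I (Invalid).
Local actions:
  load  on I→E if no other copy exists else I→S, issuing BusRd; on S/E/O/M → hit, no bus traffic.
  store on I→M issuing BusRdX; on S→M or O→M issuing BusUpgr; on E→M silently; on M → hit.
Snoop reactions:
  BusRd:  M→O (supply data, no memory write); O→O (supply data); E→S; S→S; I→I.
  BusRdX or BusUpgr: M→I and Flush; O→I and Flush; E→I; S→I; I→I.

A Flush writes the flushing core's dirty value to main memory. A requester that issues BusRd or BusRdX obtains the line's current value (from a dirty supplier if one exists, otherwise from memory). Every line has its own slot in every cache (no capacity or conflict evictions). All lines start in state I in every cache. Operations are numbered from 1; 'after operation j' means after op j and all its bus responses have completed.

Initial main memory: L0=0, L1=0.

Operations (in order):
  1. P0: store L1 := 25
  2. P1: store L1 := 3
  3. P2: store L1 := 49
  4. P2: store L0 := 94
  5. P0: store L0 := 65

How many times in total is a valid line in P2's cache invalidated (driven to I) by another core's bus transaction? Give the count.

invalidations = 1

step 1: P0: store L1 := 25  ⟶  MII  (L1)  txn=BusRdX  M[L1]=0
step 2: P1: store L1 := 3  ⟶  IMI  (L1)  txn=BusRdX+Flush  M[L1]=25
step 3: P2: store L1 := 49  ⟶  IIM  (L1)  txn=BusRdX+Flush  M[L1]=3
step 4: P2: store L0 := 94  ⟶  IIM  (L0)  txn=BusRdX  M[L0]=0
step 5: P0: store L0 := 65  ⟶  MII  (L0)  txn=BusRdX+Flush  M[L0]=94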